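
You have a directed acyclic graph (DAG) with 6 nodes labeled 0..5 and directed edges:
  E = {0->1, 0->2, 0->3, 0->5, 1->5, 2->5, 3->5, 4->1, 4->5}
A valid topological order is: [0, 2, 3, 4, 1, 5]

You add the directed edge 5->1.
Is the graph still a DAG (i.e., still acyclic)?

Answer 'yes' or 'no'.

Given toposort: [0, 2, 3, 4, 1, 5]
Position of 5: index 5; position of 1: index 4
New edge 5->1: backward (u after v in old order)
Backward edge: old toposort is now invalid. Check if this creates a cycle.
Does 1 already reach 5? Reachable from 1: [1, 5]. YES -> cycle!
Still a DAG? no

Answer: no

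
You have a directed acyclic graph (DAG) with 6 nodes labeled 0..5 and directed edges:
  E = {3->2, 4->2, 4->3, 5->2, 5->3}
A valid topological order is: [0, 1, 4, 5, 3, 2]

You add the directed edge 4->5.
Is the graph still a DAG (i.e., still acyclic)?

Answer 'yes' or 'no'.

Given toposort: [0, 1, 4, 5, 3, 2]
Position of 4: index 2; position of 5: index 3
New edge 4->5: forward
Forward edge: respects the existing order. Still a DAG, same toposort still valid.
Still a DAG? yes

Answer: yes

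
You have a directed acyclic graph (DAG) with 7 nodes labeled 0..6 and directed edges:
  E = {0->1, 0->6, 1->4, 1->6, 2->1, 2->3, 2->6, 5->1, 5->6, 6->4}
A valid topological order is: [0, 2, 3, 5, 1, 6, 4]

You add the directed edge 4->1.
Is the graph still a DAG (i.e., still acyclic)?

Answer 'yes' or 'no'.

Given toposort: [0, 2, 3, 5, 1, 6, 4]
Position of 4: index 6; position of 1: index 4
New edge 4->1: backward (u after v in old order)
Backward edge: old toposort is now invalid. Check if this creates a cycle.
Does 1 already reach 4? Reachable from 1: [1, 4, 6]. YES -> cycle!
Still a DAG? no

Answer: no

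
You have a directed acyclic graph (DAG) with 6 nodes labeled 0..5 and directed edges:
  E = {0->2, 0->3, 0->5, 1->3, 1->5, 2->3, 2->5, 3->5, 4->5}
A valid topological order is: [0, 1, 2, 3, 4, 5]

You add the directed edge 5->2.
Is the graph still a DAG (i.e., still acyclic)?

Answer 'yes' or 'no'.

Answer: no

Derivation:
Given toposort: [0, 1, 2, 3, 4, 5]
Position of 5: index 5; position of 2: index 2
New edge 5->2: backward (u after v in old order)
Backward edge: old toposort is now invalid. Check if this creates a cycle.
Does 2 already reach 5? Reachable from 2: [2, 3, 5]. YES -> cycle!
Still a DAG? no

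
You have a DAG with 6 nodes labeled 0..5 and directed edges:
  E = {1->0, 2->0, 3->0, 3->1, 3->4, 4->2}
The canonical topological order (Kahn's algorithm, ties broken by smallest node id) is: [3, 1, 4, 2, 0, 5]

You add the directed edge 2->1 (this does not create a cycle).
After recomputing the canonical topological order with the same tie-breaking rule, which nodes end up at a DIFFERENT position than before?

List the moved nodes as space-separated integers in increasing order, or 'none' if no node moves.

Answer: 1 2 4

Derivation:
Old toposort: [3, 1, 4, 2, 0, 5]
Added edge 2->1
Recompute Kahn (smallest-id tiebreak):
  initial in-degrees: [3, 2, 1, 0, 1, 0]
  ready (indeg=0): [3, 5]
  pop 3: indeg[0]->2; indeg[1]->1; indeg[4]->0 | ready=[4, 5] | order so far=[3]
  pop 4: indeg[2]->0 | ready=[2, 5] | order so far=[3, 4]
  pop 2: indeg[0]->1; indeg[1]->0 | ready=[1, 5] | order so far=[3, 4, 2]
  pop 1: indeg[0]->0 | ready=[0, 5] | order so far=[3, 4, 2, 1]
  pop 0: no out-edges | ready=[5] | order so far=[3, 4, 2, 1, 0]
  pop 5: no out-edges | ready=[] | order so far=[3, 4, 2, 1, 0, 5]
New canonical toposort: [3, 4, 2, 1, 0, 5]
Compare positions:
  Node 0: index 4 -> 4 (same)
  Node 1: index 1 -> 3 (moved)
  Node 2: index 3 -> 2 (moved)
  Node 3: index 0 -> 0 (same)
  Node 4: index 2 -> 1 (moved)
  Node 5: index 5 -> 5 (same)
Nodes that changed position: 1 2 4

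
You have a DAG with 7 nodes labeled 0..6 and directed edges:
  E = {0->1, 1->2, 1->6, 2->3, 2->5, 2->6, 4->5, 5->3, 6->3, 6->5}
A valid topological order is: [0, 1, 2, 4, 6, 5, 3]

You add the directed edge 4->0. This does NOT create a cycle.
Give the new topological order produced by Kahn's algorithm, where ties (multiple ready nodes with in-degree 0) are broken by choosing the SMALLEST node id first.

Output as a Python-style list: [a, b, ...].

Answer: [4, 0, 1, 2, 6, 5, 3]

Derivation:
Old toposort: [0, 1, 2, 4, 6, 5, 3]
Added edge: 4->0
Position of 4 (3) > position of 0 (0). Must reorder: 4 must now come before 0.
Run Kahn's algorithm (break ties by smallest node id):
  initial in-degrees: [1, 1, 1, 3, 0, 3, 2]
  ready (indeg=0): [4]
  pop 4: indeg[0]->0; indeg[5]->2 | ready=[0] | order so far=[4]
  pop 0: indeg[1]->0 | ready=[1] | order so far=[4, 0]
  pop 1: indeg[2]->0; indeg[6]->1 | ready=[2] | order so far=[4, 0, 1]
  pop 2: indeg[3]->2; indeg[5]->1; indeg[6]->0 | ready=[6] | order so far=[4, 0, 1, 2]
  pop 6: indeg[3]->1; indeg[5]->0 | ready=[5] | order so far=[4, 0, 1, 2, 6]
  pop 5: indeg[3]->0 | ready=[3] | order so far=[4, 0, 1, 2, 6, 5]
  pop 3: no out-edges | ready=[] | order so far=[4, 0, 1, 2, 6, 5, 3]
  Result: [4, 0, 1, 2, 6, 5, 3]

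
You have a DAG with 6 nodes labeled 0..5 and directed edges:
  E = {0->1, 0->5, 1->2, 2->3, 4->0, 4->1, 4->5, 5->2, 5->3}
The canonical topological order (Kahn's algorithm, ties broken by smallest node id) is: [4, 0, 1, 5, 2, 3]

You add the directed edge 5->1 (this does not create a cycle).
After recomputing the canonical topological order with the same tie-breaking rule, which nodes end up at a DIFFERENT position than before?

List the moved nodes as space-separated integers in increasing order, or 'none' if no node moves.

Old toposort: [4, 0, 1, 5, 2, 3]
Added edge 5->1
Recompute Kahn (smallest-id tiebreak):
  initial in-degrees: [1, 3, 2, 2, 0, 2]
  ready (indeg=0): [4]
  pop 4: indeg[0]->0; indeg[1]->2; indeg[5]->1 | ready=[0] | order so far=[4]
  pop 0: indeg[1]->1; indeg[5]->0 | ready=[5] | order so far=[4, 0]
  pop 5: indeg[1]->0; indeg[2]->1; indeg[3]->1 | ready=[1] | order so far=[4, 0, 5]
  pop 1: indeg[2]->0 | ready=[2] | order so far=[4, 0, 5, 1]
  pop 2: indeg[3]->0 | ready=[3] | order so far=[4, 0, 5, 1, 2]
  pop 3: no out-edges | ready=[] | order so far=[4, 0, 5, 1, 2, 3]
New canonical toposort: [4, 0, 5, 1, 2, 3]
Compare positions:
  Node 0: index 1 -> 1 (same)
  Node 1: index 2 -> 3 (moved)
  Node 2: index 4 -> 4 (same)
  Node 3: index 5 -> 5 (same)
  Node 4: index 0 -> 0 (same)
  Node 5: index 3 -> 2 (moved)
Nodes that changed position: 1 5

Answer: 1 5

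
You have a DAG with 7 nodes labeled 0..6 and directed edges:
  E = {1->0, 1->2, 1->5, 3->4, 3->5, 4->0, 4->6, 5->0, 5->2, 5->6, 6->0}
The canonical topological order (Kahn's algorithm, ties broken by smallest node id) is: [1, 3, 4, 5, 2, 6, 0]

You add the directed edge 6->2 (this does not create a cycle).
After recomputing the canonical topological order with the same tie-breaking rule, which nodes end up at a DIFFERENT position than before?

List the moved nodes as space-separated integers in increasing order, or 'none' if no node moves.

Old toposort: [1, 3, 4, 5, 2, 6, 0]
Added edge 6->2
Recompute Kahn (smallest-id tiebreak):
  initial in-degrees: [4, 0, 3, 0, 1, 2, 2]
  ready (indeg=0): [1, 3]
  pop 1: indeg[0]->3; indeg[2]->2; indeg[5]->1 | ready=[3] | order so far=[1]
  pop 3: indeg[4]->0; indeg[5]->0 | ready=[4, 5] | order so far=[1, 3]
  pop 4: indeg[0]->2; indeg[6]->1 | ready=[5] | order so far=[1, 3, 4]
  pop 5: indeg[0]->1; indeg[2]->1; indeg[6]->0 | ready=[6] | order so far=[1, 3, 4, 5]
  pop 6: indeg[0]->0; indeg[2]->0 | ready=[0, 2] | order so far=[1, 3, 4, 5, 6]
  pop 0: no out-edges | ready=[2] | order so far=[1, 3, 4, 5, 6, 0]
  pop 2: no out-edges | ready=[] | order so far=[1, 3, 4, 5, 6, 0, 2]
New canonical toposort: [1, 3, 4, 5, 6, 0, 2]
Compare positions:
  Node 0: index 6 -> 5 (moved)
  Node 1: index 0 -> 0 (same)
  Node 2: index 4 -> 6 (moved)
  Node 3: index 1 -> 1 (same)
  Node 4: index 2 -> 2 (same)
  Node 5: index 3 -> 3 (same)
  Node 6: index 5 -> 4 (moved)
Nodes that changed position: 0 2 6

Answer: 0 2 6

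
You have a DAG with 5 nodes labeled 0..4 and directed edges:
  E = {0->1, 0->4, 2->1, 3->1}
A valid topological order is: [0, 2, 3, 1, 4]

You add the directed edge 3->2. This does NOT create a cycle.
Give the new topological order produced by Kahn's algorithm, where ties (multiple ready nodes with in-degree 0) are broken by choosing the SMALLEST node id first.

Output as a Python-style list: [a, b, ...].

Old toposort: [0, 2, 3, 1, 4]
Added edge: 3->2
Position of 3 (2) > position of 2 (1). Must reorder: 3 must now come before 2.
Run Kahn's algorithm (break ties by smallest node id):
  initial in-degrees: [0, 3, 1, 0, 1]
  ready (indeg=0): [0, 3]
  pop 0: indeg[1]->2; indeg[4]->0 | ready=[3, 4] | order so far=[0]
  pop 3: indeg[1]->1; indeg[2]->0 | ready=[2, 4] | order so far=[0, 3]
  pop 2: indeg[1]->0 | ready=[1, 4] | order so far=[0, 3, 2]
  pop 1: no out-edges | ready=[4] | order so far=[0, 3, 2, 1]
  pop 4: no out-edges | ready=[] | order so far=[0, 3, 2, 1, 4]
  Result: [0, 3, 2, 1, 4]

Answer: [0, 3, 2, 1, 4]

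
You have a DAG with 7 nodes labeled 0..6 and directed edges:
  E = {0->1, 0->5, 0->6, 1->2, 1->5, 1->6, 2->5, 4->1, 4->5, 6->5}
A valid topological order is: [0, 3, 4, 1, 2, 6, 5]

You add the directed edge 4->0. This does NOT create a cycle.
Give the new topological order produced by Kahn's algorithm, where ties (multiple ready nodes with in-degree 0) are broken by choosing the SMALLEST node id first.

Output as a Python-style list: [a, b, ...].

Answer: [3, 4, 0, 1, 2, 6, 5]

Derivation:
Old toposort: [0, 3, 4, 1, 2, 6, 5]
Added edge: 4->0
Position of 4 (2) > position of 0 (0). Must reorder: 4 must now come before 0.
Run Kahn's algorithm (break ties by smallest node id):
  initial in-degrees: [1, 2, 1, 0, 0, 5, 2]
  ready (indeg=0): [3, 4]
  pop 3: no out-edges | ready=[4] | order so far=[3]
  pop 4: indeg[0]->0; indeg[1]->1; indeg[5]->4 | ready=[0] | order so far=[3, 4]
  pop 0: indeg[1]->0; indeg[5]->3; indeg[6]->1 | ready=[1] | order so far=[3, 4, 0]
  pop 1: indeg[2]->0; indeg[5]->2; indeg[6]->0 | ready=[2, 6] | order so far=[3, 4, 0, 1]
  pop 2: indeg[5]->1 | ready=[6] | order so far=[3, 4, 0, 1, 2]
  pop 6: indeg[5]->0 | ready=[5] | order so far=[3, 4, 0, 1, 2, 6]
  pop 5: no out-edges | ready=[] | order so far=[3, 4, 0, 1, 2, 6, 5]
  Result: [3, 4, 0, 1, 2, 6, 5]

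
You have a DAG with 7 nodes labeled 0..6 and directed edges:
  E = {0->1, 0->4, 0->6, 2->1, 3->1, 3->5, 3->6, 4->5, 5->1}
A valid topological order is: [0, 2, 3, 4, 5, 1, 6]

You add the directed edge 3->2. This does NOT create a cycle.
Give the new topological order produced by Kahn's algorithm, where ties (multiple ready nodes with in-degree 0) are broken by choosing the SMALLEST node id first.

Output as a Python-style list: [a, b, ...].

Old toposort: [0, 2, 3, 4, 5, 1, 6]
Added edge: 3->2
Position of 3 (2) > position of 2 (1). Must reorder: 3 must now come before 2.
Run Kahn's algorithm (break ties by smallest node id):
  initial in-degrees: [0, 4, 1, 0, 1, 2, 2]
  ready (indeg=0): [0, 3]
  pop 0: indeg[1]->3; indeg[4]->0; indeg[6]->1 | ready=[3, 4] | order so far=[0]
  pop 3: indeg[1]->2; indeg[2]->0; indeg[5]->1; indeg[6]->0 | ready=[2, 4, 6] | order so far=[0, 3]
  pop 2: indeg[1]->1 | ready=[4, 6] | order so far=[0, 3, 2]
  pop 4: indeg[5]->0 | ready=[5, 6] | order so far=[0, 3, 2, 4]
  pop 5: indeg[1]->0 | ready=[1, 6] | order so far=[0, 3, 2, 4, 5]
  pop 1: no out-edges | ready=[6] | order so far=[0, 3, 2, 4, 5, 1]
  pop 6: no out-edges | ready=[] | order so far=[0, 3, 2, 4, 5, 1, 6]
  Result: [0, 3, 2, 4, 5, 1, 6]

Answer: [0, 3, 2, 4, 5, 1, 6]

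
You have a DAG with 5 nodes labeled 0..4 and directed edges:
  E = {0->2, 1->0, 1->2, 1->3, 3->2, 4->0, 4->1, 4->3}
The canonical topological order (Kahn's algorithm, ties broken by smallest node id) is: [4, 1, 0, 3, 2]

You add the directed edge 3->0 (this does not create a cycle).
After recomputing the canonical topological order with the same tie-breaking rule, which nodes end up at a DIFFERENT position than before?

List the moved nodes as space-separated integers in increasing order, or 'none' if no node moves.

Old toposort: [4, 1, 0, 3, 2]
Added edge 3->0
Recompute Kahn (smallest-id tiebreak):
  initial in-degrees: [3, 1, 3, 2, 0]
  ready (indeg=0): [4]
  pop 4: indeg[0]->2; indeg[1]->0; indeg[3]->1 | ready=[1] | order so far=[4]
  pop 1: indeg[0]->1; indeg[2]->2; indeg[3]->0 | ready=[3] | order so far=[4, 1]
  pop 3: indeg[0]->0; indeg[2]->1 | ready=[0] | order so far=[4, 1, 3]
  pop 0: indeg[2]->0 | ready=[2] | order so far=[4, 1, 3, 0]
  pop 2: no out-edges | ready=[] | order so far=[4, 1, 3, 0, 2]
New canonical toposort: [4, 1, 3, 0, 2]
Compare positions:
  Node 0: index 2 -> 3 (moved)
  Node 1: index 1 -> 1 (same)
  Node 2: index 4 -> 4 (same)
  Node 3: index 3 -> 2 (moved)
  Node 4: index 0 -> 0 (same)
Nodes that changed position: 0 3

Answer: 0 3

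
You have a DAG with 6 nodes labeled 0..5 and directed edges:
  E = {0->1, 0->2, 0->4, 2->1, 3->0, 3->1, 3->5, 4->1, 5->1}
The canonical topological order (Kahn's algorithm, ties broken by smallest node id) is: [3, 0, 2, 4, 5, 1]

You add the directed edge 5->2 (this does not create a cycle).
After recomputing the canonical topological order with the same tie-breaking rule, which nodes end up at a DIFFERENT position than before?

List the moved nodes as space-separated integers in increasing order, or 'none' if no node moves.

Answer: 2 4 5

Derivation:
Old toposort: [3, 0, 2, 4, 5, 1]
Added edge 5->2
Recompute Kahn (smallest-id tiebreak):
  initial in-degrees: [1, 5, 2, 0, 1, 1]
  ready (indeg=0): [3]
  pop 3: indeg[0]->0; indeg[1]->4; indeg[5]->0 | ready=[0, 5] | order so far=[3]
  pop 0: indeg[1]->3; indeg[2]->1; indeg[4]->0 | ready=[4, 5] | order so far=[3, 0]
  pop 4: indeg[1]->2 | ready=[5] | order so far=[3, 0, 4]
  pop 5: indeg[1]->1; indeg[2]->0 | ready=[2] | order so far=[3, 0, 4, 5]
  pop 2: indeg[1]->0 | ready=[1] | order so far=[3, 0, 4, 5, 2]
  pop 1: no out-edges | ready=[] | order so far=[3, 0, 4, 5, 2, 1]
New canonical toposort: [3, 0, 4, 5, 2, 1]
Compare positions:
  Node 0: index 1 -> 1 (same)
  Node 1: index 5 -> 5 (same)
  Node 2: index 2 -> 4 (moved)
  Node 3: index 0 -> 0 (same)
  Node 4: index 3 -> 2 (moved)
  Node 5: index 4 -> 3 (moved)
Nodes that changed position: 2 4 5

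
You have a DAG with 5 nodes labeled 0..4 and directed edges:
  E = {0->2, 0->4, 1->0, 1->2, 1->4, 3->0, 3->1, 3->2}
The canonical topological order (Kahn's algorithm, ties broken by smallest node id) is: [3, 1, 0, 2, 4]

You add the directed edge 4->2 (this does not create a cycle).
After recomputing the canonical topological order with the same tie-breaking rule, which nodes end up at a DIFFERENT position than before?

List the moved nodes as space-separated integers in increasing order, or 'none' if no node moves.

Answer: 2 4

Derivation:
Old toposort: [3, 1, 0, 2, 4]
Added edge 4->2
Recompute Kahn (smallest-id tiebreak):
  initial in-degrees: [2, 1, 4, 0, 2]
  ready (indeg=0): [3]
  pop 3: indeg[0]->1; indeg[1]->0; indeg[2]->3 | ready=[1] | order so far=[3]
  pop 1: indeg[0]->0; indeg[2]->2; indeg[4]->1 | ready=[0] | order so far=[3, 1]
  pop 0: indeg[2]->1; indeg[4]->0 | ready=[4] | order so far=[3, 1, 0]
  pop 4: indeg[2]->0 | ready=[2] | order so far=[3, 1, 0, 4]
  pop 2: no out-edges | ready=[] | order so far=[3, 1, 0, 4, 2]
New canonical toposort: [3, 1, 0, 4, 2]
Compare positions:
  Node 0: index 2 -> 2 (same)
  Node 1: index 1 -> 1 (same)
  Node 2: index 3 -> 4 (moved)
  Node 3: index 0 -> 0 (same)
  Node 4: index 4 -> 3 (moved)
Nodes that changed position: 2 4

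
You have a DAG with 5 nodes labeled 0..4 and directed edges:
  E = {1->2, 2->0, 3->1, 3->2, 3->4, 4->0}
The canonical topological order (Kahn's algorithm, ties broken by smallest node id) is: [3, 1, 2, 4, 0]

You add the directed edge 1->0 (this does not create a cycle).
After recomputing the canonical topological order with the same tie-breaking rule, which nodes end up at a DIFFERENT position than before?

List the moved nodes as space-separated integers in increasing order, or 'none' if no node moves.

Answer: none

Derivation:
Old toposort: [3, 1, 2, 4, 0]
Added edge 1->0
Recompute Kahn (smallest-id tiebreak):
  initial in-degrees: [3, 1, 2, 0, 1]
  ready (indeg=0): [3]
  pop 3: indeg[1]->0; indeg[2]->1; indeg[4]->0 | ready=[1, 4] | order so far=[3]
  pop 1: indeg[0]->2; indeg[2]->0 | ready=[2, 4] | order so far=[3, 1]
  pop 2: indeg[0]->1 | ready=[4] | order so far=[3, 1, 2]
  pop 4: indeg[0]->0 | ready=[0] | order so far=[3, 1, 2, 4]
  pop 0: no out-edges | ready=[] | order so far=[3, 1, 2, 4, 0]
New canonical toposort: [3, 1, 2, 4, 0]
Compare positions:
  Node 0: index 4 -> 4 (same)
  Node 1: index 1 -> 1 (same)
  Node 2: index 2 -> 2 (same)
  Node 3: index 0 -> 0 (same)
  Node 4: index 3 -> 3 (same)
Nodes that changed position: none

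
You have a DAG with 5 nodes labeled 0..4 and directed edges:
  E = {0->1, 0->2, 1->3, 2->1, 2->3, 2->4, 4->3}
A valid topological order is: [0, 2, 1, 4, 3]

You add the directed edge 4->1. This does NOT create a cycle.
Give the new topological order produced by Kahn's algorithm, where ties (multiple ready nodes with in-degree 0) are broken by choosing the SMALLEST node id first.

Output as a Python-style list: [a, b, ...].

Old toposort: [0, 2, 1, 4, 3]
Added edge: 4->1
Position of 4 (3) > position of 1 (2). Must reorder: 4 must now come before 1.
Run Kahn's algorithm (break ties by smallest node id):
  initial in-degrees: [0, 3, 1, 3, 1]
  ready (indeg=0): [0]
  pop 0: indeg[1]->2; indeg[2]->0 | ready=[2] | order so far=[0]
  pop 2: indeg[1]->1; indeg[3]->2; indeg[4]->0 | ready=[4] | order so far=[0, 2]
  pop 4: indeg[1]->0; indeg[3]->1 | ready=[1] | order so far=[0, 2, 4]
  pop 1: indeg[3]->0 | ready=[3] | order so far=[0, 2, 4, 1]
  pop 3: no out-edges | ready=[] | order so far=[0, 2, 4, 1, 3]
  Result: [0, 2, 4, 1, 3]

Answer: [0, 2, 4, 1, 3]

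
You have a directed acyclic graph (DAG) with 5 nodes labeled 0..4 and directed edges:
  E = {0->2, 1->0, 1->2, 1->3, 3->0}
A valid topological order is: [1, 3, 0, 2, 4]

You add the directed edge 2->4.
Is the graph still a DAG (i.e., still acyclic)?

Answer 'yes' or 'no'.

Given toposort: [1, 3, 0, 2, 4]
Position of 2: index 3; position of 4: index 4
New edge 2->4: forward
Forward edge: respects the existing order. Still a DAG, same toposort still valid.
Still a DAG? yes

Answer: yes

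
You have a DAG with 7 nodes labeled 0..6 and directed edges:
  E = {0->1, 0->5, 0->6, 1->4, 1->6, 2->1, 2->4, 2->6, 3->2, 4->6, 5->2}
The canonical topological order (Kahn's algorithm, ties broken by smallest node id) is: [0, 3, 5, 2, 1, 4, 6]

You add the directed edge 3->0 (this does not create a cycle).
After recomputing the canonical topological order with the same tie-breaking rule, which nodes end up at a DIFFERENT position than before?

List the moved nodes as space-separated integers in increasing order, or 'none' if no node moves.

Answer: 0 3

Derivation:
Old toposort: [0, 3, 5, 2, 1, 4, 6]
Added edge 3->0
Recompute Kahn (smallest-id tiebreak):
  initial in-degrees: [1, 2, 2, 0, 2, 1, 4]
  ready (indeg=0): [3]
  pop 3: indeg[0]->0; indeg[2]->1 | ready=[0] | order so far=[3]
  pop 0: indeg[1]->1; indeg[5]->0; indeg[6]->3 | ready=[5] | order so far=[3, 0]
  pop 5: indeg[2]->0 | ready=[2] | order so far=[3, 0, 5]
  pop 2: indeg[1]->0; indeg[4]->1; indeg[6]->2 | ready=[1] | order so far=[3, 0, 5, 2]
  pop 1: indeg[4]->0; indeg[6]->1 | ready=[4] | order so far=[3, 0, 5, 2, 1]
  pop 4: indeg[6]->0 | ready=[6] | order so far=[3, 0, 5, 2, 1, 4]
  pop 6: no out-edges | ready=[] | order so far=[3, 0, 5, 2, 1, 4, 6]
New canonical toposort: [3, 0, 5, 2, 1, 4, 6]
Compare positions:
  Node 0: index 0 -> 1 (moved)
  Node 1: index 4 -> 4 (same)
  Node 2: index 3 -> 3 (same)
  Node 3: index 1 -> 0 (moved)
  Node 4: index 5 -> 5 (same)
  Node 5: index 2 -> 2 (same)
  Node 6: index 6 -> 6 (same)
Nodes that changed position: 0 3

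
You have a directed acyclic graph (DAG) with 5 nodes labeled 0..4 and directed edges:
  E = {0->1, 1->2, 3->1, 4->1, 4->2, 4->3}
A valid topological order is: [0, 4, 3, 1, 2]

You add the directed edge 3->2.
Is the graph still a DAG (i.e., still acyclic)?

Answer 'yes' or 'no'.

Given toposort: [0, 4, 3, 1, 2]
Position of 3: index 2; position of 2: index 4
New edge 3->2: forward
Forward edge: respects the existing order. Still a DAG, same toposort still valid.
Still a DAG? yes

Answer: yes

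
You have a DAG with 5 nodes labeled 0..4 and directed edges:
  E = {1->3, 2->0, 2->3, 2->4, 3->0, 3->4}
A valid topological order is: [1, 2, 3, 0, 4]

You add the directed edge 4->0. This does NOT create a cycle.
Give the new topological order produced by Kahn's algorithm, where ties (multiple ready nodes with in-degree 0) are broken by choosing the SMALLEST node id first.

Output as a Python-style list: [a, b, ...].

Old toposort: [1, 2, 3, 0, 4]
Added edge: 4->0
Position of 4 (4) > position of 0 (3). Must reorder: 4 must now come before 0.
Run Kahn's algorithm (break ties by smallest node id):
  initial in-degrees: [3, 0, 0, 2, 2]
  ready (indeg=0): [1, 2]
  pop 1: indeg[3]->1 | ready=[2] | order so far=[1]
  pop 2: indeg[0]->2; indeg[3]->0; indeg[4]->1 | ready=[3] | order so far=[1, 2]
  pop 3: indeg[0]->1; indeg[4]->0 | ready=[4] | order so far=[1, 2, 3]
  pop 4: indeg[0]->0 | ready=[0] | order so far=[1, 2, 3, 4]
  pop 0: no out-edges | ready=[] | order so far=[1, 2, 3, 4, 0]
  Result: [1, 2, 3, 4, 0]

Answer: [1, 2, 3, 4, 0]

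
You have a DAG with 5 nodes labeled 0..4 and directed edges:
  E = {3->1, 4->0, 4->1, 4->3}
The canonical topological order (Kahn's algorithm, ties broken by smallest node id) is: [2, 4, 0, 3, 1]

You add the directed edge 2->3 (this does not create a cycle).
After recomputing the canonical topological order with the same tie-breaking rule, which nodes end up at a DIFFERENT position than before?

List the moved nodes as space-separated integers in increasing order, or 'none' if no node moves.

Answer: none

Derivation:
Old toposort: [2, 4, 0, 3, 1]
Added edge 2->3
Recompute Kahn (smallest-id tiebreak):
  initial in-degrees: [1, 2, 0, 2, 0]
  ready (indeg=0): [2, 4]
  pop 2: indeg[3]->1 | ready=[4] | order so far=[2]
  pop 4: indeg[0]->0; indeg[1]->1; indeg[3]->0 | ready=[0, 3] | order so far=[2, 4]
  pop 0: no out-edges | ready=[3] | order so far=[2, 4, 0]
  pop 3: indeg[1]->0 | ready=[1] | order so far=[2, 4, 0, 3]
  pop 1: no out-edges | ready=[] | order so far=[2, 4, 0, 3, 1]
New canonical toposort: [2, 4, 0, 3, 1]
Compare positions:
  Node 0: index 2 -> 2 (same)
  Node 1: index 4 -> 4 (same)
  Node 2: index 0 -> 0 (same)
  Node 3: index 3 -> 3 (same)
  Node 4: index 1 -> 1 (same)
Nodes that changed position: none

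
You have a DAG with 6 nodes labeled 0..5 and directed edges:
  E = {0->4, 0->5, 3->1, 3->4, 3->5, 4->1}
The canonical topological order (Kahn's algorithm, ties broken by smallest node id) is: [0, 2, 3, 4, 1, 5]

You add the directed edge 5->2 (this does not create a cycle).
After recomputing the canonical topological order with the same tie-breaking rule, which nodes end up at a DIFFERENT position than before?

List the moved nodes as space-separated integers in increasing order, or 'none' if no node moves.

Answer: 1 2 3 4 5

Derivation:
Old toposort: [0, 2, 3, 4, 1, 5]
Added edge 5->2
Recompute Kahn (smallest-id tiebreak):
  initial in-degrees: [0, 2, 1, 0, 2, 2]
  ready (indeg=0): [0, 3]
  pop 0: indeg[4]->1; indeg[5]->1 | ready=[3] | order so far=[0]
  pop 3: indeg[1]->1; indeg[4]->0; indeg[5]->0 | ready=[4, 5] | order so far=[0, 3]
  pop 4: indeg[1]->0 | ready=[1, 5] | order so far=[0, 3, 4]
  pop 1: no out-edges | ready=[5] | order so far=[0, 3, 4, 1]
  pop 5: indeg[2]->0 | ready=[2] | order so far=[0, 3, 4, 1, 5]
  pop 2: no out-edges | ready=[] | order so far=[0, 3, 4, 1, 5, 2]
New canonical toposort: [0, 3, 4, 1, 5, 2]
Compare positions:
  Node 0: index 0 -> 0 (same)
  Node 1: index 4 -> 3 (moved)
  Node 2: index 1 -> 5 (moved)
  Node 3: index 2 -> 1 (moved)
  Node 4: index 3 -> 2 (moved)
  Node 5: index 5 -> 4 (moved)
Nodes that changed position: 1 2 3 4 5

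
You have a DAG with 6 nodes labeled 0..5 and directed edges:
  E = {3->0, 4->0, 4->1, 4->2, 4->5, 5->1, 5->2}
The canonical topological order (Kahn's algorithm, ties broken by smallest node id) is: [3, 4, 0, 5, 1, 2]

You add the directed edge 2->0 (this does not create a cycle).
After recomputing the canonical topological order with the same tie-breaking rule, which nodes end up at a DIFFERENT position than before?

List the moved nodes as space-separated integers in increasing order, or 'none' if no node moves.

Old toposort: [3, 4, 0, 5, 1, 2]
Added edge 2->0
Recompute Kahn (smallest-id tiebreak):
  initial in-degrees: [3, 2, 2, 0, 0, 1]
  ready (indeg=0): [3, 4]
  pop 3: indeg[0]->2 | ready=[4] | order so far=[3]
  pop 4: indeg[0]->1; indeg[1]->1; indeg[2]->1; indeg[5]->0 | ready=[5] | order so far=[3, 4]
  pop 5: indeg[1]->0; indeg[2]->0 | ready=[1, 2] | order so far=[3, 4, 5]
  pop 1: no out-edges | ready=[2] | order so far=[3, 4, 5, 1]
  pop 2: indeg[0]->0 | ready=[0] | order so far=[3, 4, 5, 1, 2]
  pop 0: no out-edges | ready=[] | order so far=[3, 4, 5, 1, 2, 0]
New canonical toposort: [3, 4, 5, 1, 2, 0]
Compare positions:
  Node 0: index 2 -> 5 (moved)
  Node 1: index 4 -> 3 (moved)
  Node 2: index 5 -> 4 (moved)
  Node 3: index 0 -> 0 (same)
  Node 4: index 1 -> 1 (same)
  Node 5: index 3 -> 2 (moved)
Nodes that changed position: 0 1 2 5

Answer: 0 1 2 5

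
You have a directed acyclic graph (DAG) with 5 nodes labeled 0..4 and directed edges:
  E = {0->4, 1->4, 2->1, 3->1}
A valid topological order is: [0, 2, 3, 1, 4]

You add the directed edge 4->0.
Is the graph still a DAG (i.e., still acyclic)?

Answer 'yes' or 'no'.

Given toposort: [0, 2, 3, 1, 4]
Position of 4: index 4; position of 0: index 0
New edge 4->0: backward (u after v in old order)
Backward edge: old toposort is now invalid. Check if this creates a cycle.
Does 0 already reach 4? Reachable from 0: [0, 4]. YES -> cycle!
Still a DAG? no

Answer: no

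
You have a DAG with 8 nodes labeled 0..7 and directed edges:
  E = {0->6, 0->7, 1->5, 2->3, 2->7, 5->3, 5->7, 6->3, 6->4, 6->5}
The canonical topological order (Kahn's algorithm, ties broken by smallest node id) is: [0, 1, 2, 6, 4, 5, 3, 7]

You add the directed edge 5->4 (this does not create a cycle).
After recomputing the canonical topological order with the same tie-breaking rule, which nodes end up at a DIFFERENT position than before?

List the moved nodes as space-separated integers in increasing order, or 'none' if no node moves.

Old toposort: [0, 1, 2, 6, 4, 5, 3, 7]
Added edge 5->4
Recompute Kahn (smallest-id tiebreak):
  initial in-degrees: [0, 0, 0, 3, 2, 2, 1, 3]
  ready (indeg=0): [0, 1, 2]
  pop 0: indeg[6]->0; indeg[7]->2 | ready=[1, 2, 6] | order so far=[0]
  pop 1: indeg[5]->1 | ready=[2, 6] | order so far=[0, 1]
  pop 2: indeg[3]->2; indeg[7]->1 | ready=[6] | order so far=[0, 1, 2]
  pop 6: indeg[3]->1; indeg[4]->1; indeg[5]->0 | ready=[5] | order so far=[0, 1, 2, 6]
  pop 5: indeg[3]->0; indeg[4]->0; indeg[7]->0 | ready=[3, 4, 7] | order so far=[0, 1, 2, 6, 5]
  pop 3: no out-edges | ready=[4, 7] | order so far=[0, 1, 2, 6, 5, 3]
  pop 4: no out-edges | ready=[7] | order so far=[0, 1, 2, 6, 5, 3, 4]
  pop 7: no out-edges | ready=[] | order so far=[0, 1, 2, 6, 5, 3, 4, 7]
New canonical toposort: [0, 1, 2, 6, 5, 3, 4, 7]
Compare positions:
  Node 0: index 0 -> 0 (same)
  Node 1: index 1 -> 1 (same)
  Node 2: index 2 -> 2 (same)
  Node 3: index 6 -> 5 (moved)
  Node 4: index 4 -> 6 (moved)
  Node 5: index 5 -> 4 (moved)
  Node 6: index 3 -> 3 (same)
  Node 7: index 7 -> 7 (same)
Nodes that changed position: 3 4 5

Answer: 3 4 5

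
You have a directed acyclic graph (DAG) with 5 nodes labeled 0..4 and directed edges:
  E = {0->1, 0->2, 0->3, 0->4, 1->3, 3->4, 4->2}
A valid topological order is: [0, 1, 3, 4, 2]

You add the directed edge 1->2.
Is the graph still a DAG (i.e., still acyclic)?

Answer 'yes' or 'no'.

Answer: yes

Derivation:
Given toposort: [0, 1, 3, 4, 2]
Position of 1: index 1; position of 2: index 4
New edge 1->2: forward
Forward edge: respects the existing order. Still a DAG, same toposort still valid.
Still a DAG? yes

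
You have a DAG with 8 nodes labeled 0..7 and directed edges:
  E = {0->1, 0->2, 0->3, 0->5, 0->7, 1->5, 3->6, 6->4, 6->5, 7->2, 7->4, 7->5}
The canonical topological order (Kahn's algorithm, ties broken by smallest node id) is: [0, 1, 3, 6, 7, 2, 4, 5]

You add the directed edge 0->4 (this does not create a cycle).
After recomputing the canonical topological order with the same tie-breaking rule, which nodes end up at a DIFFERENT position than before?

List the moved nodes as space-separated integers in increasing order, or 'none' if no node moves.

Answer: none

Derivation:
Old toposort: [0, 1, 3, 6, 7, 2, 4, 5]
Added edge 0->4
Recompute Kahn (smallest-id tiebreak):
  initial in-degrees: [0, 1, 2, 1, 3, 4, 1, 1]
  ready (indeg=0): [0]
  pop 0: indeg[1]->0; indeg[2]->1; indeg[3]->0; indeg[4]->2; indeg[5]->3; indeg[7]->0 | ready=[1, 3, 7] | order so far=[0]
  pop 1: indeg[5]->2 | ready=[3, 7] | order so far=[0, 1]
  pop 3: indeg[6]->0 | ready=[6, 7] | order so far=[0, 1, 3]
  pop 6: indeg[4]->1; indeg[5]->1 | ready=[7] | order so far=[0, 1, 3, 6]
  pop 7: indeg[2]->0; indeg[4]->0; indeg[5]->0 | ready=[2, 4, 5] | order so far=[0, 1, 3, 6, 7]
  pop 2: no out-edges | ready=[4, 5] | order so far=[0, 1, 3, 6, 7, 2]
  pop 4: no out-edges | ready=[5] | order so far=[0, 1, 3, 6, 7, 2, 4]
  pop 5: no out-edges | ready=[] | order so far=[0, 1, 3, 6, 7, 2, 4, 5]
New canonical toposort: [0, 1, 3, 6, 7, 2, 4, 5]
Compare positions:
  Node 0: index 0 -> 0 (same)
  Node 1: index 1 -> 1 (same)
  Node 2: index 5 -> 5 (same)
  Node 3: index 2 -> 2 (same)
  Node 4: index 6 -> 6 (same)
  Node 5: index 7 -> 7 (same)
  Node 6: index 3 -> 3 (same)
  Node 7: index 4 -> 4 (same)
Nodes that changed position: none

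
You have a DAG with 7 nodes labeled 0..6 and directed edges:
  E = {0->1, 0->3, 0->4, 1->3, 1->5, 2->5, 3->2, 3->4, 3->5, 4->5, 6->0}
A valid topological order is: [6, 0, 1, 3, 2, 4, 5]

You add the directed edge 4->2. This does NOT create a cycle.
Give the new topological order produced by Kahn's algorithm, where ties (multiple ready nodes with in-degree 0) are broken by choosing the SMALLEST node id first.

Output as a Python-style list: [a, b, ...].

Old toposort: [6, 0, 1, 3, 2, 4, 5]
Added edge: 4->2
Position of 4 (5) > position of 2 (4). Must reorder: 4 must now come before 2.
Run Kahn's algorithm (break ties by smallest node id):
  initial in-degrees: [1, 1, 2, 2, 2, 4, 0]
  ready (indeg=0): [6]
  pop 6: indeg[0]->0 | ready=[0] | order so far=[6]
  pop 0: indeg[1]->0; indeg[3]->1; indeg[4]->1 | ready=[1] | order so far=[6, 0]
  pop 1: indeg[3]->0; indeg[5]->3 | ready=[3] | order so far=[6, 0, 1]
  pop 3: indeg[2]->1; indeg[4]->0; indeg[5]->2 | ready=[4] | order so far=[6, 0, 1, 3]
  pop 4: indeg[2]->0; indeg[5]->1 | ready=[2] | order so far=[6, 0, 1, 3, 4]
  pop 2: indeg[5]->0 | ready=[5] | order so far=[6, 0, 1, 3, 4, 2]
  pop 5: no out-edges | ready=[] | order so far=[6, 0, 1, 3, 4, 2, 5]
  Result: [6, 0, 1, 3, 4, 2, 5]

Answer: [6, 0, 1, 3, 4, 2, 5]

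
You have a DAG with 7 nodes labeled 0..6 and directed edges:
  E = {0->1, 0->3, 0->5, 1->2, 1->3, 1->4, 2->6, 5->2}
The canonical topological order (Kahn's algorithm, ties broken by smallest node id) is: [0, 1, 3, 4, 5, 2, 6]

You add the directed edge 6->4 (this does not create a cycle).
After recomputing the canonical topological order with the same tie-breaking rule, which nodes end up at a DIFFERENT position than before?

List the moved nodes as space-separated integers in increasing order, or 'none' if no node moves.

Answer: 2 4 5 6

Derivation:
Old toposort: [0, 1, 3, 4, 5, 2, 6]
Added edge 6->4
Recompute Kahn (smallest-id tiebreak):
  initial in-degrees: [0, 1, 2, 2, 2, 1, 1]
  ready (indeg=0): [0]
  pop 0: indeg[1]->0; indeg[3]->1; indeg[5]->0 | ready=[1, 5] | order so far=[0]
  pop 1: indeg[2]->1; indeg[3]->0; indeg[4]->1 | ready=[3, 5] | order so far=[0, 1]
  pop 3: no out-edges | ready=[5] | order so far=[0, 1, 3]
  pop 5: indeg[2]->0 | ready=[2] | order so far=[0, 1, 3, 5]
  pop 2: indeg[6]->0 | ready=[6] | order so far=[0, 1, 3, 5, 2]
  pop 6: indeg[4]->0 | ready=[4] | order so far=[0, 1, 3, 5, 2, 6]
  pop 4: no out-edges | ready=[] | order so far=[0, 1, 3, 5, 2, 6, 4]
New canonical toposort: [0, 1, 3, 5, 2, 6, 4]
Compare positions:
  Node 0: index 0 -> 0 (same)
  Node 1: index 1 -> 1 (same)
  Node 2: index 5 -> 4 (moved)
  Node 3: index 2 -> 2 (same)
  Node 4: index 3 -> 6 (moved)
  Node 5: index 4 -> 3 (moved)
  Node 6: index 6 -> 5 (moved)
Nodes that changed position: 2 4 5 6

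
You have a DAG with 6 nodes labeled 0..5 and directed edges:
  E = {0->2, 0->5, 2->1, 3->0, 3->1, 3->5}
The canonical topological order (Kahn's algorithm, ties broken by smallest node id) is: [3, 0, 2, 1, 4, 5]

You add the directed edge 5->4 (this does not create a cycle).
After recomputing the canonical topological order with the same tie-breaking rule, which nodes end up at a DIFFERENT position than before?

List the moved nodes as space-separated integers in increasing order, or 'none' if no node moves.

Answer: 4 5

Derivation:
Old toposort: [3, 0, 2, 1, 4, 5]
Added edge 5->4
Recompute Kahn (smallest-id tiebreak):
  initial in-degrees: [1, 2, 1, 0, 1, 2]
  ready (indeg=0): [3]
  pop 3: indeg[0]->0; indeg[1]->1; indeg[5]->1 | ready=[0] | order so far=[3]
  pop 0: indeg[2]->0; indeg[5]->0 | ready=[2, 5] | order so far=[3, 0]
  pop 2: indeg[1]->0 | ready=[1, 5] | order so far=[3, 0, 2]
  pop 1: no out-edges | ready=[5] | order so far=[3, 0, 2, 1]
  pop 5: indeg[4]->0 | ready=[4] | order so far=[3, 0, 2, 1, 5]
  pop 4: no out-edges | ready=[] | order so far=[3, 0, 2, 1, 5, 4]
New canonical toposort: [3, 0, 2, 1, 5, 4]
Compare positions:
  Node 0: index 1 -> 1 (same)
  Node 1: index 3 -> 3 (same)
  Node 2: index 2 -> 2 (same)
  Node 3: index 0 -> 0 (same)
  Node 4: index 4 -> 5 (moved)
  Node 5: index 5 -> 4 (moved)
Nodes that changed position: 4 5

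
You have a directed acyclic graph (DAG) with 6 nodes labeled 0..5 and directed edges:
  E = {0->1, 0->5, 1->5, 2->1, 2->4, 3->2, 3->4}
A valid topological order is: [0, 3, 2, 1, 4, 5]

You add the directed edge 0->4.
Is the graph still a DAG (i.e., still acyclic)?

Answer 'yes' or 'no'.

Given toposort: [0, 3, 2, 1, 4, 5]
Position of 0: index 0; position of 4: index 4
New edge 0->4: forward
Forward edge: respects the existing order. Still a DAG, same toposort still valid.
Still a DAG? yes

Answer: yes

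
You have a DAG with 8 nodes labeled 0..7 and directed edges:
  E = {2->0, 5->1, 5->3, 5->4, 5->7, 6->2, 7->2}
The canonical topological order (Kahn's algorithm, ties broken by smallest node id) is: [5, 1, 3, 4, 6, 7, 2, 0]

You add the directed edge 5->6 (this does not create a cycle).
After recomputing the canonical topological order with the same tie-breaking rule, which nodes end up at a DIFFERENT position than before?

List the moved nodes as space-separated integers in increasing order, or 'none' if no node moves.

Answer: none

Derivation:
Old toposort: [5, 1, 3, 4, 6, 7, 2, 0]
Added edge 5->6
Recompute Kahn (smallest-id tiebreak):
  initial in-degrees: [1, 1, 2, 1, 1, 0, 1, 1]
  ready (indeg=0): [5]
  pop 5: indeg[1]->0; indeg[3]->0; indeg[4]->0; indeg[6]->0; indeg[7]->0 | ready=[1, 3, 4, 6, 7] | order so far=[5]
  pop 1: no out-edges | ready=[3, 4, 6, 7] | order so far=[5, 1]
  pop 3: no out-edges | ready=[4, 6, 7] | order so far=[5, 1, 3]
  pop 4: no out-edges | ready=[6, 7] | order so far=[5, 1, 3, 4]
  pop 6: indeg[2]->1 | ready=[7] | order so far=[5, 1, 3, 4, 6]
  pop 7: indeg[2]->0 | ready=[2] | order so far=[5, 1, 3, 4, 6, 7]
  pop 2: indeg[0]->0 | ready=[0] | order so far=[5, 1, 3, 4, 6, 7, 2]
  pop 0: no out-edges | ready=[] | order so far=[5, 1, 3, 4, 6, 7, 2, 0]
New canonical toposort: [5, 1, 3, 4, 6, 7, 2, 0]
Compare positions:
  Node 0: index 7 -> 7 (same)
  Node 1: index 1 -> 1 (same)
  Node 2: index 6 -> 6 (same)
  Node 3: index 2 -> 2 (same)
  Node 4: index 3 -> 3 (same)
  Node 5: index 0 -> 0 (same)
  Node 6: index 4 -> 4 (same)
  Node 7: index 5 -> 5 (same)
Nodes that changed position: none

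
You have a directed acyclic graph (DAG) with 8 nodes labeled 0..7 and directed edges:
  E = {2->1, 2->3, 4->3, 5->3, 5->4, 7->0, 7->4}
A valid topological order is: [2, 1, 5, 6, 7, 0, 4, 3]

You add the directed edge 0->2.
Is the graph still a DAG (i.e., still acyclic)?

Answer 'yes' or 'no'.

Answer: yes

Derivation:
Given toposort: [2, 1, 5, 6, 7, 0, 4, 3]
Position of 0: index 5; position of 2: index 0
New edge 0->2: backward (u after v in old order)
Backward edge: old toposort is now invalid. Check if this creates a cycle.
Does 2 already reach 0? Reachable from 2: [1, 2, 3]. NO -> still a DAG (reorder needed).
Still a DAG? yes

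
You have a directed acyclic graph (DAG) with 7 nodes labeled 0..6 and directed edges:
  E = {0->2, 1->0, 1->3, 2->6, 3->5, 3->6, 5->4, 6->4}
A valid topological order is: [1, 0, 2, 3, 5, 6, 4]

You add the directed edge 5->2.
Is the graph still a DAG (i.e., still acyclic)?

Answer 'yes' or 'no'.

Answer: yes

Derivation:
Given toposort: [1, 0, 2, 3, 5, 6, 4]
Position of 5: index 4; position of 2: index 2
New edge 5->2: backward (u after v in old order)
Backward edge: old toposort is now invalid. Check if this creates a cycle.
Does 2 already reach 5? Reachable from 2: [2, 4, 6]. NO -> still a DAG (reorder needed).
Still a DAG? yes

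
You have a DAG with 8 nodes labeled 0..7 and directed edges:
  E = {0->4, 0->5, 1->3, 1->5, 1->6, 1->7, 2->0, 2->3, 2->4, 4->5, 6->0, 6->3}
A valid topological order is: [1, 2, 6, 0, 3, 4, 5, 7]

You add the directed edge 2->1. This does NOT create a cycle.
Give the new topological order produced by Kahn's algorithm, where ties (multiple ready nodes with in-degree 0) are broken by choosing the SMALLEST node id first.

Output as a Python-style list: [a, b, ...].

Old toposort: [1, 2, 6, 0, 3, 4, 5, 7]
Added edge: 2->1
Position of 2 (1) > position of 1 (0). Must reorder: 2 must now come before 1.
Run Kahn's algorithm (break ties by smallest node id):
  initial in-degrees: [2, 1, 0, 3, 2, 3, 1, 1]
  ready (indeg=0): [2]
  pop 2: indeg[0]->1; indeg[1]->0; indeg[3]->2; indeg[4]->1 | ready=[1] | order so far=[2]
  pop 1: indeg[3]->1; indeg[5]->2; indeg[6]->0; indeg[7]->0 | ready=[6, 7] | order so far=[2, 1]
  pop 6: indeg[0]->0; indeg[3]->0 | ready=[0, 3, 7] | order so far=[2, 1, 6]
  pop 0: indeg[4]->0; indeg[5]->1 | ready=[3, 4, 7] | order so far=[2, 1, 6, 0]
  pop 3: no out-edges | ready=[4, 7] | order so far=[2, 1, 6, 0, 3]
  pop 4: indeg[5]->0 | ready=[5, 7] | order so far=[2, 1, 6, 0, 3, 4]
  pop 5: no out-edges | ready=[7] | order so far=[2, 1, 6, 0, 3, 4, 5]
  pop 7: no out-edges | ready=[] | order so far=[2, 1, 6, 0, 3, 4, 5, 7]
  Result: [2, 1, 6, 0, 3, 4, 5, 7]

Answer: [2, 1, 6, 0, 3, 4, 5, 7]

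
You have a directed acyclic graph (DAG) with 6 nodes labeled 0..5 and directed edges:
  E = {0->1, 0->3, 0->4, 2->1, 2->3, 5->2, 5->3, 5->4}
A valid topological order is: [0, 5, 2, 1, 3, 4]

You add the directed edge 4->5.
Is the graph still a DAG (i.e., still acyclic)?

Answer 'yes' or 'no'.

Given toposort: [0, 5, 2, 1, 3, 4]
Position of 4: index 5; position of 5: index 1
New edge 4->5: backward (u after v in old order)
Backward edge: old toposort is now invalid. Check if this creates a cycle.
Does 5 already reach 4? Reachable from 5: [1, 2, 3, 4, 5]. YES -> cycle!
Still a DAG? no

Answer: no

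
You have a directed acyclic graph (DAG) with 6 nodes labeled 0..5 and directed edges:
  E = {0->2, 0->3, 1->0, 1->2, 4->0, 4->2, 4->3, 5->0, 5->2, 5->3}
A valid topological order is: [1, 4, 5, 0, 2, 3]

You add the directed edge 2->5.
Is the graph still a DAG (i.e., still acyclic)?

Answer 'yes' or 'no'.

Given toposort: [1, 4, 5, 0, 2, 3]
Position of 2: index 4; position of 5: index 2
New edge 2->5: backward (u after v in old order)
Backward edge: old toposort is now invalid. Check if this creates a cycle.
Does 5 already reach 2? Reachable from 5: [0, 2, 3, 5]. YES -> cycle!
Still a DAG? no

Answer: no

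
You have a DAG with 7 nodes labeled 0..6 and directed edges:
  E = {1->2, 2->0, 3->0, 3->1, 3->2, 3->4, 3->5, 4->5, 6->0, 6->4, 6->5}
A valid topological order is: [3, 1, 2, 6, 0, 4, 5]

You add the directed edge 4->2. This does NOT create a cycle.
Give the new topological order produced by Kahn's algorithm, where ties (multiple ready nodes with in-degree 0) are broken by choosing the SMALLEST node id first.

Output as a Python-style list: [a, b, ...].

Old toposort: [3, 1, 2, 6, 0, 4, 5]
Added edge: 4->2
Position of 4 (5) > position of 2 (2). Must reorder: 4 must now come before 2.
Run Kahn's algorithm (break ties by smallest node id):
  initial in-degrees: [3, 1, 3, 0, 2, 3, 0]
  ready (indeg=0): [3, 6]
  pop 3: indeg[0]->2; indeg[1]->0; indeg[2]->2; indeg[4]->1; indeg[5]->2 | ready=[1, 6] | order so far=[3]
  pop 1: indeg[2]->1 | ready=[6] | order so far=[3, 1]
  pop 6: indeg[0]->1; indeg[4]->0; indeg[5]->1 | ready=[4] | order so far=[3, 1, 6]
  pop 4: indeg[2]->0; indeg[5]->0 | ready=[2, 5] | order so far=[3, 1, 6, 4]
  pop 2: indeg[0]->0 | ready=[0, 5] | order so far=[3, 1, 6, 4, 2]
  pop 0: no out-edges | ready=[5] | order so far=[3, 1, 6, 4, 2, 0]
  pop 5: no out-edges | ready=[] | order so far=[3, 1, 6, 4, 2, 0, 5]
  Result: [3, 1, 6, 4, 2, 0, 5]

Answer: [3, 1, 6, 4, 2, 0, 5]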